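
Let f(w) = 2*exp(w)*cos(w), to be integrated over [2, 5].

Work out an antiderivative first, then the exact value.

Antiderivative: F(w) = (sin(w) + cos(w))*exp(w); value = exp(5)*sin(5) - exp(2)*sin(2) - exp(2)*cos(2) + exp(5)*cos(5)

Since d/dw undoes antidifferentiation here, F'(w) = f(w) is required of F(w).
F(w) = (sin(w) + cos(w))*exp(w) is an antiderivative of f.
Check: d/dw[(sin(w) + cos(w))*exp(w)] = 2*exp(w)*cos(w) = f(w).
F(5) = exp(5)*sin(5) + exp(5)*cos(5); F(2) = exp(2)*cos(2) + exp(2)*sin(2).
Integral = F(5) - F(2) = exp(5)*sin(5) - exp(2)*sin(2) - exp(2)*cos(2) + exp(5)*cos(5).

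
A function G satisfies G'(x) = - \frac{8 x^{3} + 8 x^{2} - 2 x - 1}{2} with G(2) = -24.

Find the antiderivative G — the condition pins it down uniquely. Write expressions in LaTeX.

G(x) = - x^{4} - \frac{4 x^{3}}{3} + \frac{x^{2}}{2} + \frac{x}{2} - \frac{1}{3}

Differentiate the proposed G(x) back; it has to land on the given G'(x).
A general antiderivative is - x^{4} - \frac{4 x^{3}}{3} + \frac{x^{2}}{2} + \frac{x}{2} - \frac{1}{3} + C.
The condition gives C = -24 - (-24) = 0.
So G(x) = - x^{4} - \frac{4 x^{3}}{3} + \frac{x^{2}}{2} + \frac{x}{2} - \frac{1}{3}.
Check: d/dx[- x^{4} - \frac{4 x^{3}}{3} + \frac{x^{2}}{2} + \frac{x}{2} - \frac{1}{3}] = - 4 x^{3} - 4 x^{2} + x + \frac{1}{2}, which equals G'(x).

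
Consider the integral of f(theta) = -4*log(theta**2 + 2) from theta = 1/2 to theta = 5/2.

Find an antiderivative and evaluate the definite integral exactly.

Antiderivative: F(theta) = 4*(-theta*log(theta**2 + 2) + 2*theta - 2*sqrt(2)*atan(sqrt(2)*theta/2)); value = -10*log(33/4) - 8*sqrt(2)*atan(5*sqrt(2)/4) + 2*log(9/4) + 8*sqrt(2)*atan(sqrt(2)/4) + 16

A candidate is checked by its d/dtheta: the result must match f(theta).
F(theta) = 4*(-theta*log(theta**2 + 2) + 2*theta - 2*sqrt(2)*atan(sqrt(2)*theta/2)) is an antiderivative of f.
Check: d/dtheta[4*(-theta*log(theta**2 + 2) + 2*theta - 2*sqrt(2)*atan(sqrt(2)*theta/2))] = -4*log(theta**2 + 2) = f(theta).
F(5/2) = -10*log(33/4) - 8*sqrt(2)*atan(5*sqrt(2)/4) + 20; F(1/2) = -8*sqrt(2)*atan(sqrt(2)/4) - 2*log(9/4) + 4.
Integral = F(5/2) - F(1/2) = -10*log(33/4) - 8*sqrt(2)*atan(5*sqrt(2)/4) + 2*log(9/4) + 8*sqrt(2)*atan(sqrt(2)/4) + 16.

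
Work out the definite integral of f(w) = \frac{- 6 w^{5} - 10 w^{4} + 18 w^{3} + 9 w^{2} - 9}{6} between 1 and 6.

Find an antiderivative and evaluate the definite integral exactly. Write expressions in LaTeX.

Antiderivative: F(w) = - \frac{w^{6}}{6} - \frac{w^{5}}{3} + \frac{3 w^{4}}{4} + \frac{w^{3}}{2} - \frac{3 w}{2}; value = - \frac{37185}{4}

A candidate is checked by its d/dw: the result must match f(w).
F(w) = - \frac{w^{6}}{6} - \frac{w^{5}}{3} + \frac{3 w^{4}}{4} + \frac{w^{3}}{2} - \frac{3 w}{2} is an antiderivative of f.
Check: d/dw[- \frac{w^{6}}{6} - \frac{w^{5}}{3} + \frac{3 w^{4}}{4} + \frac{w^{3}}{2} - \frac{3 w}{2}] = - w^{5} - \frac{5 w^{4}}{3} + 3 w^{3} + \frac{3 w^{2}}{2} - \frac{3}{2}, which equals f(w).
F(6) = -9297; F(1) = - \frac{3}{4}.
Integral = F(6) - F(1) = - \frac{37185}{4}.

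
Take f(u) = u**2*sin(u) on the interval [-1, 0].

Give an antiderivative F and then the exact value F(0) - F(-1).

A first test for any F(u): its u-derivative must equal f(u) identically.
F(u) = -u**2*cos(u) + 2*u*sin(u) + 2*cos(u) is an antiderivative of f.
Check: d/du[-u**2*cos(u) + 2*u*sin(u) + 2*cos(u)] = u**2*sin(u) = f(u).
F(0) = 2; F(-1) = cos(1) + 2*sin(1).
Integral = F(0) - F(-1) = -2*sin(1) - cos(1) + 2.

Antiderivative: F(u) = -u**2*cos(u) + 2*u*sin(u) + 2*cos(u); value = -2*sin(1) - cos(1) + 2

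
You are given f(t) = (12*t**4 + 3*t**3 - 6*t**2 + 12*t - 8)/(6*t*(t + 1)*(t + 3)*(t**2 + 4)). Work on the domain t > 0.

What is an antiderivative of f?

An antiderivative is F(t) = (-20*log(t) + 51*log(t + 1) + 305*log(t + 3) + 12*log(t**2 + 4) - 192*atan(t/2))/180.

Factor the denominator (6*t*(t + 1)*(t + 3)*(t**2 + 4)) and decompose: f = 2*(t - 16)/(15*(t**2 + 4)) + 61/(36*(t + 3)) + 17/(60*(t + 1)) - 1/(9*t); each piece integrates to a log, atan, or power term.
Check: d/dt[(-20*log(t) + 51*log(t + 1) + 305*log(t + 3) + 12*log(t**2 + 4) - 192*atan(t/2))/180] = (12*t**4 + 3*t**3 - 6*t**2 + 12*t - 8)/(6*t**5 + 24*t**4 + 42*t**3 + 96*t**2 + 72*t), which equals f(t).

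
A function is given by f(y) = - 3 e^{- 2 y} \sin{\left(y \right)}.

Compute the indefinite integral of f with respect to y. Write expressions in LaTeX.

Recover f(y) by differentiating a candidate F(y); any mismatch rules it out.
Check: d/dy[\frac{6 e^{- 2 y} \sin{\left(y \right)}}{5} + \frac{3 e^{- 2 y} \cos{\left(y \right)}}{5}] = - 3 e^{- 2 y} \sin{\left(y \right)} = f(y).

F(y) = \frac{6 e^{- 2 y} \sin{\left(y \right)}}{5} + \frac{3 e^{- 2 y} \cos{\left(y \right)}}{5} + C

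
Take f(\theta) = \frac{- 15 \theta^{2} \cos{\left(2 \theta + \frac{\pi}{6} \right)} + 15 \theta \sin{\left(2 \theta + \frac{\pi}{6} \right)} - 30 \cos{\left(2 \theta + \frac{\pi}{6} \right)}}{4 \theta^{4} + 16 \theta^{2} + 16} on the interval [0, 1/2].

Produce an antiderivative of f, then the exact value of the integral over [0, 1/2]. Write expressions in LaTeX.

Recognize the product-rule pattern: f = u'v + uv' with u = - \frac{15}{4 \left(2 \theta^{2} + 4\right)}, v = \sin{\left(2 \theta + \frac{\pi}{6} \right)}, so integration by parts undoes it.
F(\theta) = - \frac{15 \sin{\left(2 \theta + \frac{\pi}{6} \right)}}{8 \theta^{2} + 16} is an antiderivative of f.
Check: d/d\theta[- \frac{15 \sin{\left(2 \theta + \frac{\pi}{6} \right)}}{8 \theta^{2} + 16}] = \frac{- 15 \theta^{2} \cos{\left(2 \theta + \frac{\pi}{6} \right)} + 15 \theta \sin{\left(2 \theta + \frac{\pi}{6} \right)} - 30 \cos{\left(2 \theta + \frac{\pi}{6} \right)}}{4 \theta^{4} + 16 \theta^{2} + 16} = f(\theta).
F(1/2) = - \frac{5 \sin{\left(\frac{\pi}{6} + 1 \right)}}{6}; F(0) = - \frac{15}{32}.
Integral = F(1/2) - F(0) = \frac{15}{32} - \frac{5 \sin{\left(\frac{\pi}{6} + 1 \right)}}{6}.

Antiderivative: F(\theta) = - \frac{15 \sin{\left(2 \theta + \frac{\pi}{6} \right)}}{8 \theta^{2} + 16}; value = \frac{15}{32} - \frac{5 \sin{\left(\frac{\pi}{6} + 1 \right)}}{6}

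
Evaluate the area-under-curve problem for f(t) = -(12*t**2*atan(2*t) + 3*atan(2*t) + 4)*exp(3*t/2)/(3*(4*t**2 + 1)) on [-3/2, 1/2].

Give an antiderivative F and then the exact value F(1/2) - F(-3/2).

Recognize the product-rule pattern: f = u'v + uv' with u = -2*atan(2*t)/3, v = exp(3*t/2), so integration by parts undoes it.
F(t) = -2*exp(3*t/2)*atan(2*t)/3 is an antiderivative of f.
Check: d/dt[-2*exp(3*t/2)*atan(2*t)/3] = (-12*t**2*exp(3*t/2)*atan(2*t) - 3*exp(3*t/2)*atan(2*t) - 4*exp(3*t/2))/(12*t**2 + 3), which equals f(t).
F(1/2) = -pi*exp(3/4)/6; F(-3/2) = 2*exp(-9/4)*atan(3)/3.
Integral = F(1/2) - F(-3/2) = -pi*exp(3/4)/6 - 2*exp(-9/4)*atan(3)/3.

Antiderivative: F(t) = -2*exp(3*t/2)*atan(2*t)/3; value = -pi*exp(3/4)/6 - 2*exp(-9/4)*atan(3)/3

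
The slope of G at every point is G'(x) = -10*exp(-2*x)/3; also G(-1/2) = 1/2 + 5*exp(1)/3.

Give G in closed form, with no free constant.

Check a candidate G(x) by differentiating: d/dx[G] must match the given G'(x).
A general antiderivative is 5*exp(-2*x)/3 + C.
The condition gives C = 1/2 + 5*exp(1)/3 - (5*exp(1)/3) = 1/2.
So G(x) = 1/2 + 5*exp(-2*x)/3.
Check: d/dx[1/2 + 5*exp(-2*x)/3] = -10*exp(-2*x)/3 = G'(x).

G(x) = 1/2 + 5*exp(-2*x)/3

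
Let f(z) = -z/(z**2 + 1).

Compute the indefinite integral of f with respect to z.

The substitution u = z**2 + 1 works: f is exactly (dF/du)*(du/dz) for that inner function.
Check: d/dz[-log(z**2 + 1)/2] = -z/(z**2 + 1) = f(z).

F(z) = -log(z**2 + 1)/2 + C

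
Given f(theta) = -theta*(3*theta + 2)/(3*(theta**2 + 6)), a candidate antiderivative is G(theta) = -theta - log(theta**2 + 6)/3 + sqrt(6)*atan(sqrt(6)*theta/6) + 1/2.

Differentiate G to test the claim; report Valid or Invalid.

d/dtheta[G] = (-3*theta**2 - 2*theta)/(3*theta**2 + 18)
This equals f(theta) exactly, so the claim holds.

Valid: G'(theta) = f(theta).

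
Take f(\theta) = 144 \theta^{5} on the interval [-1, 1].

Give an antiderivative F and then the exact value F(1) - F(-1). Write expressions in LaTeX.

Antiderivative: F(\theta) = 24 \theta^{6}; value = 0

Whatever form F(\theta) takes, F'(\theta) = f(\theta) is non-negotiable.
F(\theta) = 24 \theta^{6} is an antiderivative of f.
Check: d/d\theta[24 \theta^{6}] = 144 \theta^{5} = f(\theta).
F(1) = 24; F(-1) = 24.
Integral = F(1) - F(-1) = 0.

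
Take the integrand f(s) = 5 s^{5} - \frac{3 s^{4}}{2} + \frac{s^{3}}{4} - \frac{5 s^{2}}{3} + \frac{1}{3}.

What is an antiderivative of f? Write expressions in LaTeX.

The integrand splits into summands that can be handled one at a time.
Check: d/ds[\frac{s \left(600 s^{5} - 216 s^{4} + 45 s^{3} - 400 s^{2} + 240\right)}{720}] = 5 s^{5} - \frac{3 s^{4}}{2} + \frac{s^{3}}{4} - \frac{5 s^{2}}{3} + \frac{1}{3} = f(s).

An antiderivative is F(s) = \frac{s \left(600 s^{5} - 216 s^{4} + 45 s^{3} - 400 s^{2} + 240\right)}{720}.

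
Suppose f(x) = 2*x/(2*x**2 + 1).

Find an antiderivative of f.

The substitution u = 2*x**2 + 1 works: f is exactly (dF/du)*(du/dx) for that inner function.
Check: d/dx[log(2*x**2 + 1)/2] = 2*x/(2*x**2 + 1) = f(x).

An antiderivative is F(x) = log(2*x**2 + 1)/2.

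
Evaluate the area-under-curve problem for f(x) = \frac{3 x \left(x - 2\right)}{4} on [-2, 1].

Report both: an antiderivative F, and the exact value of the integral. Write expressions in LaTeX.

Any candidate F(x) must reproduce f(x) exactly when differentiated.
F(x) = \frac{x^{3}}{4} - \frac{3 x^{2}}{4} is an antiderivative of f.
Check: d/dx[\frac{x^{3}}{4} - \frac{3 x^{2}}{4}] = \frac{3 x^{2}}{4} - \frac{3 x}{2}, which equals f(x).
F(1) = - \frac{1}{2}; F(-2) = -5.
Integral = F(1) - F(-2) = \frac{9}{2}.

Antiderivative: F(x) = \frac{x^{3}}{4} - \frac{3 x^{2}}{4}; value = \frac{9}{2}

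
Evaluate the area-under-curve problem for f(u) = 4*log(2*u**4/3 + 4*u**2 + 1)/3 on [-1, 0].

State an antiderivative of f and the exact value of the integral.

Antiderivative: F(u) = 4*u*log(2*u**4/3 + 4*u**2 + 1)/3 - 16*u/3 + 4*sqrt(2)*sqrt(6 - sqrt(30))*atan(sqrt(2)*u/sqrt(6 - sqrt(30)))/3 + 4*sqrt(2)*sqrt(sqrt(30) + 6)*atan(sqrt(2)*u/sqrt(sqrt(30) + 6))/3; value = -16/3 + 4*sqrt(2)*sqrt(6 - sqrt(30))*atan(sqrt(2)/sqrt(6 - sqrt(30)))/3 + 4*log(17/3)/3 + 4*sqrt(2)*sqrt(sqrt(30) + 6)*atan(sqrt(2)/sqrt(sqrt(30) + 6))/3

Differentiate the proposed F(u) back; it has to land on f(u) exactly.
F(u) = 4*u*log(2*u**4/3 + 4*u**2 + 1)/3 - 16*u/3 + 4*sqrt(2)*sqrt(6 - sqrt(30))*atan(sqrt(2)*u/sqrt(6 - sqrt(30)))/3 + 4*sqrt(2)*sqrt(sqrt(30) + 6)*atan(sqrt(2)*u/sqrt(sqrt(30) + 6))/3 is an antiderivative of f.
Check: d/du[4*u*log(2*u**4/3 + 4*u**2 + 1)/3 - 16*u/3 + 4*sqrt(2)*sqrt(6 - sqrt(30))*atan(sqrt(2)*u/sqrt(6 - sqrt(30)))/3 + 4*sqrt(2)*sqrt(sqrt(30) + 6)*atan(sqrt(2)*u/sqrt(sqrt(30) + 6))/3] = 4*log(2*u**4/3 + 4*u**2 + 1)/3 = f(u).
F(0) = 0; F(-1) = -4*sqrt(2)*sqrt(sqrt(30) + 6)*atan(sqrt(2)/sqrt(sqrt(30) + 6))/3 - 4*log(17/3)/3 - 4*sqrt(2)*sqrt(6 - sqrt(30))*atan(sqrt(2)/sqrt(6 - sqrt(30)))/3 + 16/3.
Integral = F(0) - F(-1) = -16/3 + 4*sqrt(2)*sqrt(6 - sqrt(30))*atan(sqrt(2)/sqrt(6 - sqrt(30)))/3 + 4*log(17/3)/3 + 4*sqrt(2)*sqrt(sqrt(30) + 6)*atan(sqrt(2)/sqrt(sqrt(30) + 6))/3.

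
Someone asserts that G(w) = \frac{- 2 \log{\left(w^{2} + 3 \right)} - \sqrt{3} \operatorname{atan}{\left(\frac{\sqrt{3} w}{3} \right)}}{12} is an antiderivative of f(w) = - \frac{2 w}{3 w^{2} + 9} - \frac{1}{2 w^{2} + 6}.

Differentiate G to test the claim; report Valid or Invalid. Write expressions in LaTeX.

Invalid: d/dw[G] - f = \frac{4 w + 3}{12 w^{2} + 36}, which is not 0.

d/dw[G] = \frac{- 4 w - 3}{12 w^{2} + 36}
d/dw[G] - f(w) = \frac{4 w + 3}{12 w^{2} + 36} != 0.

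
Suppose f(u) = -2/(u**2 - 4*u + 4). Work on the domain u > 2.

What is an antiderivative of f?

An antiderivative is F(u) = 4/(2*u - 4).

An antiderivative F(u) passes only if d/du[F] lands on f(u) exactly.
Check: d/du[4/(2*u - 4)] = -2/(u**2 - 4*u + 4) = f(u).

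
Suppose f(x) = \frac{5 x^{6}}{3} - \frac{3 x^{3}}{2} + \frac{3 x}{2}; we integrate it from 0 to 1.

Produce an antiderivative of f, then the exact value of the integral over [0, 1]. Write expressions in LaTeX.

The integrand splits into summands that can be handled one at a time.
F(x) = \frac{x^{2} \left(40 x^{5} - 63 x^{2} + 126\right)}{168} is an antiderivative of f.
Check: d/dx[\frac{x^{2} \left(40 x^{5} - 63 x^{2} + 126\right)}{168}] = \frac{5 x^{6}}{3} - \frac{3 x^{3}}{2} + \frac{3 x}{2} = f(x).
F(1) = \frac{103}{168}; F(0) = 0.
Integral = F(1) - F(0) = \frac{103}{168}.

Antiderivative: F(x) = \frac{x^{2} \left(40 x^{5} - 63 x^{2} + 126\right)}{168}; value = \frac{103}{168}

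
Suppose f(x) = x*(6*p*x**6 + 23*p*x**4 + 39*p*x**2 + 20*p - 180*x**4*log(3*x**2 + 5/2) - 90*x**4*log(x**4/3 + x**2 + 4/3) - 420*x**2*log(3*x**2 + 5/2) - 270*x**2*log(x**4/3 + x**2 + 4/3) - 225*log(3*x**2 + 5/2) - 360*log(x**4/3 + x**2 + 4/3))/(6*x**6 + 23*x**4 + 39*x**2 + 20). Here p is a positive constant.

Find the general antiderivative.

Differentiate the proposed F(x) back; it has to land on f(x) exactly.
Check: d/dx[p*x**2/2 - 15*log(3*x**2 + 5/2)*log(x**4/3 + x**2 + 4/3)/2] = (6*p*x**7 + 23*p*x**5 + 39*p*x**3 + 20*p*x - 180*x**5*log(3*x**2 + 5/2) - 90*x**5*log(x**4/3 + x**2 + 4/3) - 420*x**3*log(3*x**2 + 5/2) - 270*x**3*log(x**4/3 + x**2 + 4/3) - 225*x*log(3*x**2 + 5/2) - 360*x*log(x**4/3 + x**2 + 4/3))/(6*x**6 + 23*x**4 + 39*x**2 + 20), which equals f(x).

F(x) = p*x**2/2 - 15*log(3*x**2 + 5/2)*log(x**4/3 + x**2 + 4/3)/2 + C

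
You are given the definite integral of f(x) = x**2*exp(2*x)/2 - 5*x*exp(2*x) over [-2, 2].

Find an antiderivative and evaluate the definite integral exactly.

Recognize the product-rule pattern: f = u'v + uv' with u = x**2/4 - 11*x/4 + 11/8, v = exp(2*x), so integration by parts undoes it.
F(x) = (2*x**2 - 22*x + 11)*exp(2*x)/8 is an antiderivative of f.
Check: d/dx[(2*x**2 - 22*x + 11)*exp(2*x)/8] = x**2*exp(2*x)/2 - 5*x*exp(2*x) = f(x).
F(2) = -25*exp(4)/8; F(-2) = 63*exp(-4)/8.
Integral = F(2) - F(-2) = -25*exp(4)/8 - 63*exp(-4)/8.

Antiderivative: F(x) = (2*x**2 - 22*x + 11)*exp(2*x)/8; value = -25*exp(4)/8 - 63*exp(-4)/8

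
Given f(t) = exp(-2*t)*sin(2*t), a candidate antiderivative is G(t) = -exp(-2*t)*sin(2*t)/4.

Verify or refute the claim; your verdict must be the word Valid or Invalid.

d/dt[G] = (sin(2*t) - cos(2*t))*exp(-2*t)/2
d/dt[G] - f(t) = (-sin(2*t) - cos(2*t))*exp(-2*t)/2 != 0.

Invalid: d/dt[G] - f = (-sin(2*t) - cos(2*t))*exp(-2*t)/2, which is not 0.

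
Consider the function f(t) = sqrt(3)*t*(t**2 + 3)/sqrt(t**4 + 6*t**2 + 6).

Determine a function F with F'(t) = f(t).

f matches the chain-rule pattern g'(h)*h' with inner function h(t) = t**4/3 + 2*t**2 + 2; substituting u = h(t) collapses the integral.
Check: d/dt[sqrt(3)*sqrt(t**4 + 6*t**2 + 6)/2] = (sqrt(3)*t**3 + 3*sqrt(3)*t)/sqrt(t**4 + 6*t**2 + 6), which equals f(t).

An antiderivative is F(t) = sqrt(3)*sqrt(t**4 + 6*t**2 + 6)/2.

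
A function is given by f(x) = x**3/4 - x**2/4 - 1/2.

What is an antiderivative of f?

An antiderivative is F(x) = x*(3*x**3 - 4*x**2 - 24)/48.

Integrate term by term and add the pieces.
Check: d/dx[x*(3*x**3 - 4*x**2 - 24)/48] = x**3/4 - x**2/4 - 1/2 = f(x).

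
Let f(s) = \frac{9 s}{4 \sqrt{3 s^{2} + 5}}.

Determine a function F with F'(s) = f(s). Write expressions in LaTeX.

The substitution u = 3 s^{2} + 5 works: f is exactly (dF/du)*(du/ds) for that inner function.
Check: d/ds[\frac{3 \sqrt{3 s^{2} + 5}}{4}] = \frac{9 s}{4 \sqrt{3 s^{2} + 5}} = f(s).

An antiderivative is F(s) = \frac{3 \sqrt{3 s^{2} + 5}}{4}.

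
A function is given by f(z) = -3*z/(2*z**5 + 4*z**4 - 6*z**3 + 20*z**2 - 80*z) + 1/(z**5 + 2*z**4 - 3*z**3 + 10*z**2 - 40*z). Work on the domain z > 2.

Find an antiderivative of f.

Factor the denominator (2*z*(z - 2)*(z + 4)*(z**2 + 5)) and decompose: f = (8*z + 25)/(270*(z**2 + 5)) + 1/(72*(z + 4)) - 1/(54*(z - 2)) - 1/(40*z); each piece integrates to a log, atan, or power term.
Check: d/dz[-log(z)/40 - log(z - 2)/54 + log(z + 4)/72 + 2*log(z**2 + 5)/135 + sqrt(5)*atan(sqrt(5)*z/5)/54] = (2 - 3*z)/(2*z**5 + 4*z**4 - 6*z**3 + 20*z**2 - 80*z), which equals f(z).

An antiderivative is F(z) = -log(z)/40 - log(z - 2)/54 + log(z + 4)/72 + 2*log(z**2 + 5)/135 + sqrt(5)*atan(sqrt(5)*z/5)/54.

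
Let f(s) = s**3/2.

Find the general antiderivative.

F(s) = s**4/8 + C

Differentiate the proposed F(s) back; it has to land on f(s) exactly.
Check: d/ds[s**4/8] = s**3/2 = f(s).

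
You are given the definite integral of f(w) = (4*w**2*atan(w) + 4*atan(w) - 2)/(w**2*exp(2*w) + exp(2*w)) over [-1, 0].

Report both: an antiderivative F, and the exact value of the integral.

f has the shape u'v + uv' for u = -2*atan(w) and v = exp(-2*w) — it is the derivative of the product u*v.
F(w) = -2*exp(-2*w)*atan(w) is an antiderivative of f.
Check: d/dw[-2*exp(-2*w)*atan(w)] = (4*w**2*atan(w) + 4*atan(w) - 2)/(w**2*exp(2*w) + exp(2*w)) = f(w).
F(0) = 0; F(-1) = pi*exp(2)/2.
Integral = F(0) - F(-1) = -pi*exp(2)/2.

Antiderivative: F(w) = -2*exp(-2*w)*atan(w); value = -pi*exp(2)/2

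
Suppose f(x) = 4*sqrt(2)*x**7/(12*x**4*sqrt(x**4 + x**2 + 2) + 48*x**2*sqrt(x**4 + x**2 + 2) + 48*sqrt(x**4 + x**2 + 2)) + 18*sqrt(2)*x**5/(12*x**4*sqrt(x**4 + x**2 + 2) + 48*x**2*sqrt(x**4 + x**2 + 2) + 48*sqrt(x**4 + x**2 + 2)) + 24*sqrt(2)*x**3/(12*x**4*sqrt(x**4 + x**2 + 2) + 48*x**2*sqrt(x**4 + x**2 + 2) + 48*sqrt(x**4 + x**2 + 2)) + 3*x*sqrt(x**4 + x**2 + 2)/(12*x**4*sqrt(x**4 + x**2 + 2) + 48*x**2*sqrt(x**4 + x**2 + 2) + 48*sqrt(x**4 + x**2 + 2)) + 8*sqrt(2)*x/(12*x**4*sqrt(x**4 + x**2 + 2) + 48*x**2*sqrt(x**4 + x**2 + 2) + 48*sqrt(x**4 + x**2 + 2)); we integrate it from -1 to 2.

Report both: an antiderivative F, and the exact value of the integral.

Antiderivative: F(x) = (4*sqrt(2)*x**2*sqrt(x**4 + x**2 + 2) + 8*sqrt(2)*sqrt(x**4 + x**2 + 2) - 3)/(24*(x**2 + 2)); value = -sqrt(2)/3 + 1/48 + sqrt(11)/3

The integrand splits into summands that can be handled one at a time.
F(x) = (4*sqrt(2)*x**2*sqrt(x**4 + x**2 + 2) + 8*sqrt(2)*sqrt(x**4 + x**2 + 2) - 3)/(24*(x**2 + 2)) is an antiderivative of f.
Check: d/dx[(4*sqrt(2)*x**2*sqrt(x**4 + x**2 + 2) + 8*sqrt(2)*sqrt(x**4 + x**2 + 2) - 3)/(24*(x**2 + 2))] = (4*sqrt(2)*x**7 + 18*sqrt(2)*x**5 + 24*sqrt(2)*x**3 + 3*x*sqrt(x**4 + x**2 + 2) + 8*sqrt(2)*x)/(12*x**4*sqrt(x**4 + x**2 + 2) + 48*x**2*sqrt(x**4 + x**2 + 2) + 48*sqrt(x**4 + x**2 + 2)), which equals f(x).
F(2) = -1/48 + sqrt(11)/3; F(-1) = -1/24 + sqrt(2)/3.
Integral = F(2) - F(-1) = -sqrt(2)/3 + 1/48 + sqrt(11)/3.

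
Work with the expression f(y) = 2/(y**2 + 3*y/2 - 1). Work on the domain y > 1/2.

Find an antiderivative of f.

Factor the denominator ((y + 2)*(2*y - 1)) and decompose: f = 8/(5*(2*y - 1)) - 4/(5*(y + 2)); each piece integrates to a log, atan, or power term.
Check: d/dy[4*log(y - 1/2)/5 - 4*log(y + 2)/5] = 4/(2*y**2 + 3*y - 2), which equals f(y).

An antiderivative is F(y) = 4*log(y - 1/2)/5 - 4*log(y + 2)/5.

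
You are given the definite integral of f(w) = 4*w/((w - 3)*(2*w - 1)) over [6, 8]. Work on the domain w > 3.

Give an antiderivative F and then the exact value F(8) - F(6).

The denominator factors as (w - 3)*(2*w - 1); partial fractions split f into directly integrable pieces: -4/(5*(2*w - 1)) + 12/(5*(w - 3)).
F(w) = 12*log(w - 3)/5 - 2*log(w - 1/2)/5 is an antiderivative of f.
Check: d/dw[12*log(w - 3)/5 - 2*log(w - 1/2)/5] = 4*w/(2*w**2 - 7*w + 3), which equals f(w).
F(8) = -2*log(15/2)/5 + 12*log(5)/5; F(6) = -2*log(11/2)/5 + 12*log(3)/5.
Integral = F(8) - F(6) = -12*log(3)/5 - 2*log(15/2)/5 + 2*log(11/2)/5 + 12*log(5)/5.

Antiderivative: F(w) = 12*log(w - 3)/5 - 2*log(w - 1/2)/5; value = -12*log(3)/5 - 2*log(15/2)/5 + 2*log(11/2)/5 + 12*log(5)/5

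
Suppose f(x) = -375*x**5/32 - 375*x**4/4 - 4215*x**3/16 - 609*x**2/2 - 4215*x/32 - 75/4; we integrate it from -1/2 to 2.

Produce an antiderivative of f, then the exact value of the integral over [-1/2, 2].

The substitution u = 5*x**2/4 + 4*x + 5/4 works: f is exactly (dF/du)*(du/dx) for that inner function.
F(x) = -(5*x**2 + 16*x + 5)**3/64 is an antiderivative of f.
Check: d/dx[-(5*x**2 + 16*x + 5)**3/64] = -375*x**5/32 - 375*x**4/4 - 4215*x**3/16 - 609*x**2/2 - 4215*x/32 - 75/4 = f(x).
F(2) = -185193/64; F(-1/2) = 343/4096.
Integral = F(2) - F(-1/2) = -11852695/4096.

Antiderivative: F(x) = -(5*x**2 + 16*x + 5)**3/64; value = -11852695/4096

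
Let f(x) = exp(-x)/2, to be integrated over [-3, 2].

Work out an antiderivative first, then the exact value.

Since d/dx undoes antidifferentiation here, F'(x) = f(x) is required of F(x).
F(x) = -exp(-x)/2 is an antiderivative of f.
Check: d/dx[-exp(-x)/2] = exp(-x)/2 = f(x).
F(2) = -exp(-2)/2; F(-3) = -exp(3)/2.
Integral = F(2) - F(-3) = -exp(-2)/2 + exp(3)/2.

Antiderivative: F(x) = -exp(-x)/2; value = -exp(-2)/2 + exp(3)/2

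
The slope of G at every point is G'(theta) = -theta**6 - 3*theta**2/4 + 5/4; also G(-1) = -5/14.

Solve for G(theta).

Integrate term by term and add the pieces.
A general antiderivative is -theta**7/7 - theta**3/4 + 5*theta/4 + C.
The condition gives C = -5/14 - (-6/7) = 1/2.
So G(theta) = -theta**7/7 - theta**3/4 + 5*theta/4 + 1/2.
Check: d/dtheta[-theta**7/7 - theta**3/4 + 5*theta/4 + 1/2] = -theta**6 - 3*theta**2/4 + 5/4 = G'(theta).

G(theta) = -theta**7/7 - theta**3/4 + 5*theta/4 + 1/2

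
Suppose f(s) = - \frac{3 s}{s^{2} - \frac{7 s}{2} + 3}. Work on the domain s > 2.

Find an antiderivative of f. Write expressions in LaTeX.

The denominator factors as \left(s - 2\right) \left(2 s - 3\right); partial fractions split f into directly integrable pieces: \frac{18}{2 s - 3} - \frac{12}{s - 2}.
Check: d/ds[- 12 \log{\left(s - 2 \right)} + 9 \log{\left(s - \frac{3}{2} \right)}] = - \frac{6 s}{2 s^{2} - 7 s + 6}, which equals f(s).

An antiderivative is F(s) = - 12 \log{\left(s - 2 \right)} + 9 \log{\left(s - \frac{3}{2} \right)}.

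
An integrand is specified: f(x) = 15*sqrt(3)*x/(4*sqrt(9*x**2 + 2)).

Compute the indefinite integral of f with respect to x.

f matches the chain-rule pattern g'(h)*h' with inner function h(x) = 3*x**2 + 2/3; substituting u = h(x) collapses the integral.
Check: d/dx[5*sqrt(3)*sqrt(9*x**2 + 2)/12] = 15*sqrt(3)*x/(4*sqrt(9*x**2 + 2)) = f(x).

F(x) = 5*sqrt(3)*sqrt(9*x**2 + 2)/12 + C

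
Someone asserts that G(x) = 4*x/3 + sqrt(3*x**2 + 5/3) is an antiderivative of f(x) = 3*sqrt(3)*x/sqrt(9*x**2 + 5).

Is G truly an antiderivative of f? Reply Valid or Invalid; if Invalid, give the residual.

d/dx[G] = (9*sqrt(3)*x + 4*sqrt(9*x**2 + 5))/(3*sqrt(9*x**2 + 5))
d/dx[G] - f(x) = 4/3 != 0.

Invalid: d/dx[G] - f = 4/3, which is not 0.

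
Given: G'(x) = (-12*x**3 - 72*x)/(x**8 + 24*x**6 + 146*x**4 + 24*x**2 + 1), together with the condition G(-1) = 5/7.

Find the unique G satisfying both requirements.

The substitution u = x**4/3 + 4*x**2 + 1/3 works: G'(x) is exactly (dG/du)*(du/dx) for that inner function.
A general antiderivative is 1/(x**4/3 + 4*x**2 + 1/3) + C.
The condition gives C = 5/7 - (3/14) = 1/2.
So G(x) = (x**4 + 12*x**2 + 7)/(2*(x**4 + 12*x**2 + 1)).
Check: d/dx[(x**4 + 12*x**2 + 7)/(2*(x**4 + 12*x**2 + 1))] = (-12*x**3 - 72*x)/(x**8 + 24*x**6 + 146*x**4 + 24*x**2 + 1) = G'(x).

G(x) = (x**4 + 12*x**2 + 7)/(2*(x**4 + 12*x**2 + 1))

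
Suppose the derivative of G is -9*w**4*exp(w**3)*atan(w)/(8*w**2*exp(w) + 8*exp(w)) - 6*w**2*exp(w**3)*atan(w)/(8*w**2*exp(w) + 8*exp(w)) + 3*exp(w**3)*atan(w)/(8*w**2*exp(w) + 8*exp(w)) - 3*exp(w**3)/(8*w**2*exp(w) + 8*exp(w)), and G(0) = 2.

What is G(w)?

G(w) = (-3*exp(w**3 - w)*atan(w) + 16)/8

G'(w) has the shape u'v + uv' for u = -3*atan(w)/8 and v = exp(w**3 - w) — it is the derivative of the product u*v.
A general antiderivative is -3*exp(w**3 - w)*atan(w)/8 + C.
The condition gives C = 2 - (0) = 2.
So G(w) = (-3*exp(w**3 - w)*atan(w) + 16)/8.
Check: d/dw[(-3*exp(w**3 - w)*atan(w) + 16)/8] = (-9*w**4*exp(-w)*exp(w**3)*atan(w) - 6*w**2*exp(-w)*exp(w**3)*atan(w) + 3*exp(-w)*exp(w**3)*atan(w) - 3*exp(-w)*exp(w**3))/(8*w**2 + 8), which equals G'(w).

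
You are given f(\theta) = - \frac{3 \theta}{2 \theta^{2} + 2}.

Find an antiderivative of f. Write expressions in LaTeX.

An antiderivative is F(\theta) = - \frac{3 \log{\left(\theta^{2} + 1 \right)}}{4}.

f matches the chain-rule pattern g'(h)*h' with inner function h(\theta) = \theta^{2} + 1; substituting u = h(\theta) collapses the integral.
Check: d/d\theta[- \frac{3 \log{\left(\theta^{2} + 1 \right)}}{4}] = - \frac{3 \theta}{2 \theta^{2} + 2} = f(\theta).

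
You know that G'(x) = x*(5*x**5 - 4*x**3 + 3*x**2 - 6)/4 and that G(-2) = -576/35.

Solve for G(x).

The proposed G(x) is checked by its d/dx: the result must match the given G'(x).
A general antiderivative is 5*x**7/28 - x**5/5 + 3*x**4/16 - 3*x**2/4 + C.
The condition gives C = -576/35 - (-576/35) = 0.
So G(x) = 5*x**7/28 - x**5/5 + 3*x**4/16 - 3*x**2/4.
Check: d/dx[5*x**7/28 - x**5/5 + 3*x**4/16 - 3*x**2/4] = 5*x**6/4 - x**4 + 3*x**3/4 - 3*x/2, which equals G'(x).

G(x) = 5*x**7/28 - x**5/5 + 3*x**4/16 - 3*x**2/4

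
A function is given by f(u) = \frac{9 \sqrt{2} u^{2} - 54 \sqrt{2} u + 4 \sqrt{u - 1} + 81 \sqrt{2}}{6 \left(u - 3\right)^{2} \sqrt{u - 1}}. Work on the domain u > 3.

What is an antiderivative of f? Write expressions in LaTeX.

Since d/du undoes antidifferentiation here, F'(u) = f(u) is required of F(u).
Check: d/du[3 \sqrt{2 u - 2} - \frac{4}{6 u - 18}] = \frac{9 \sqrt{2} u^{2} - 54 \sqrt{2} u + 4 \sqrt{u - 1} + 81 \sqrt{2}}{6 u^{2} \sqrt{u - 1} - 36 u \sqrt{u - 1} + 54 \sqrt{u - 1}}, which equals f(u).

An antiderivative is F(u) = 3 \sqrt{2 u - 2} - \frac{4}{6 u - 18}.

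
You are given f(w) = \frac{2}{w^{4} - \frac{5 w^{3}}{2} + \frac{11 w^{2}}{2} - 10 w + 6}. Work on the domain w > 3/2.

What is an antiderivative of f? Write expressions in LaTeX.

Factor the denominator (\left(w - 1\right) \left(2 w - 3\right) \left(w^{2} + 4\right)) and decompose: f = \frac{4 \left(w - 1\right)}{25 \left(w^{2} + 4\right)} + \frac{32}{25 \left(2 w - 3\right)} - \frac{4}{5 \left(w - 1\right)}; each piece integrates to a log, atan, or power term.
Check: d/dw[\frac{16 \log{\left(w - \frac{3}{2} \right)}}{25} - \frac{4 \log{\left(w - 1 \right)}}{5} + \frac{2 \log{\left(w^{2} + 4 \right)}}{25} - \frac{2 \operatorname{atan}{\left(\frac{w}{2} \right)}}{25}] = \frac{4}{2 w^{4} - 5 w^{3} + 11 w^{2} - 20 w + 12}, which equals f(w).

An antiderivative is F(w) = \frac{16 \log{\left(w - \frac{3}{2} \right)}}{25} - \frac{4 \log{\left(w - 1 \right)}}{5} + \frac{2 \log{\left(w^{2} + 4 \right)}}{25} - \frac{2 \operatorname{atan}{\left(\frac{w}{2} \right)}}{25}.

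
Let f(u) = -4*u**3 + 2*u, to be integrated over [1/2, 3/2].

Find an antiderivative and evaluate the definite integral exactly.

Antiderivative: F(u) = -u**4 + u**2; value = -3

The substitution w = 1/2 - u**2 works: f is exactly (dF/dw)*(dw/du) for that inner function.
F(u) = -u**4 + u**2 is an antiderivative of f.
Check: d/du[-u**4 + u**2] = -4*u**3 + 2*u = f(u).
F(3/2) = -45/16; F(1/2) = 3/16.
Integral = F(3/2) - F(1/2) = -3.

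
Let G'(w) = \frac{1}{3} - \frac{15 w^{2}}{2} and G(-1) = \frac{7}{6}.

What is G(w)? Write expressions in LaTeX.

A candidate passes only if d/dw[G] lands on the given G'(w) exactly.
A general antiderivative is - \frac{5 w^{3}}{2} + \frac{w}{3} - 3 + C.
The condition gives C = \frac{7}{6} - (- \frac{5}{6}) = 2.
So G(w) = \frac{- 15 w^{3} + 2 w - 6}{6}.
Check: d/dw[\frac{- 15 w^{3} + 2 w - 6}{6}] = \frac{1}{3} - \frac{15 w^{2}}{2} = G'(w).

G(w) = \frac{- 15 w^{3} + 2 w - 6}{6}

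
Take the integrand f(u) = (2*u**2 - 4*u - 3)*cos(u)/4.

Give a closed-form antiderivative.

An antiderivative is F(u) = (2*u**2*sin(u) - 4*u*sin(u) + 4*u*cos(u) - 7*sin(u) - 4*cos(u))/4.

An antiderivative F(u) passes only if d/du[F] lands on f(u) exactly.
Check: d/du[(2*u**2*sin(u) - 4*u*sin(u) + 4*u*cos(u) - 7*sin(u) - 4*cos(u))/4] = u**2*cos(u)/2 - u*cos(u) - 3*cos(u)/4, which equals f(u).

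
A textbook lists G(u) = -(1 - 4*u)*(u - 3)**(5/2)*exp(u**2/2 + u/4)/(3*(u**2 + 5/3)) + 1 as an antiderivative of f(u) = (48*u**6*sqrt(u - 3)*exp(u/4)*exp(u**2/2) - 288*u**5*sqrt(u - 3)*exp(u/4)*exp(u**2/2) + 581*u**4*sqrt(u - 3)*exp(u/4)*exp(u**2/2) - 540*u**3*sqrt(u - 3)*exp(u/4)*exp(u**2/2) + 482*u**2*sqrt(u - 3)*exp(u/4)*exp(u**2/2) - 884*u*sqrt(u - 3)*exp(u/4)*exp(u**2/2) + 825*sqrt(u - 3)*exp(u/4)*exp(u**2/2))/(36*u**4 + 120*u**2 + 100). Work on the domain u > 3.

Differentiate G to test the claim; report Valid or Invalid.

d/du[G] = (48*u**6*sqrt(u - 3)*exp(u/4)*exp(u**2/2) - 288*u**5*sqrt(u - 3)*exp(u/4)*exp(u**2/2) + 581*u**4*sqrt(u - 3)*exp(u/4)*exp(u**2/2) - 540*u**3*sqrt(u - 3)*exp(u/4)*exp(u**2/2) + 482*u**2*sqrt(u - 3)*exp(u/4)*exp(u**2/2) - 884*u*sqrt(u - 3)*exp(u/4)*exp(u**2/2) + 825*sqrt(u - 3)*exp(u/4)*exp(u**2/2))/(36*u**4 + 120*u**2 + 100)
This equals f(u) exactly, so the claim holds.

Valid - the claim checks out under differentiation.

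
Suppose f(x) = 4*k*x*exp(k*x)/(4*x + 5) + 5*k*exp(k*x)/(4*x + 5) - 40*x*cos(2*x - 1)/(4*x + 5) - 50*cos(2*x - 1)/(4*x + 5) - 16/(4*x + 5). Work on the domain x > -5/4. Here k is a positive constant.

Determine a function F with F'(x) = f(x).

The integrand splits into summands that can be handled one at a time.
Check: d/dx[exp(k*x) - 4*log(2*x + 5/2) - 5*sin(2*x - 1)] = (4*k*x*exp(k*x) + 5*k*exp(k*x) - 40*x*cos(2*x - 1) - 50*cos(2*x - 1) - 16)/(4*x + 5), which equals f(x).

An antiderivative is F(x) = exp(k*x) - 4*log(2*x + 5/2) - 5*sin(2*x - 1).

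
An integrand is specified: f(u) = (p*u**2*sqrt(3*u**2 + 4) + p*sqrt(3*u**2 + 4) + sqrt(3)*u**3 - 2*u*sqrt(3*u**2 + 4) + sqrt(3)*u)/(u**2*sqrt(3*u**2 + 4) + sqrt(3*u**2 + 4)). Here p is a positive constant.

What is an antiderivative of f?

A candidate is checked by its d/du: the result must match f(u).
Check: d/du[sqrt(3)*(sqrt(3)*p*u + sqrt(3*u**2 + 4) - sqrt(3)*log(u**2 + 1))/3] = (p*u**2*sqrt(3*u**2 + 4) + p*sqrt(3*u**2 + 4) + sqrt(3)*u**3 - 2*u*sqrt(3*u**2 + 4) + sqrt(3)*u)/(u**2*sqrt(3*u**2 + 4) + sqrt(3*u**2 + 4)) = f(u).

An antiderivative is F(u) = sqrt(3)*(sqrt(3)*p*u + sqrt(3*u**2 + 4) - sqrt(3)*log(u**2 + 1))/3.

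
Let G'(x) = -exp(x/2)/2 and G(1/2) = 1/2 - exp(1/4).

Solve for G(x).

G(x) = 1/2 - exp(x/2)

A candidate passes only if d/dx[G] lands on the given G'(x) exactly.
A general antiderivative is -exp(x/2) + C.
The condition gives C = 1/2 - exp(1/4) - (-exp(1/4)) = 1/2.
So G(x) = 1/2 - exp(x/2).
Check: d/dx[1/2 - exp(x/2)] = -exp(x/2)/2 = G'(x).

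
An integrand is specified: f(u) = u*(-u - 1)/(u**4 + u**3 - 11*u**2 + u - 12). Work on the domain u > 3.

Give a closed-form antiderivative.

The denominator factors as (u - 3)*(u + 4)*(u**2 + 1); partial fractions split f into directly integrable pieces: (6*u - 7)/(85*(u**2 + 1)) + 12/(119*(u + 4)) - 6/(35*(u - 3)).
Check: d/du[-(102*log(u - 3) - 60*log(u + 4) - 21*log(u**2 + 1) + 49*atan(u))/595] = (-u**2 - u)/(u**4 + u**3 - 11*u**2 + u - 12), which equals f(u).

An antiderivative is F(u) = -(102*log(u - 3) - 60*log(u + 4) - 21*log(u**2 + 1) + 49*atan(u))/595.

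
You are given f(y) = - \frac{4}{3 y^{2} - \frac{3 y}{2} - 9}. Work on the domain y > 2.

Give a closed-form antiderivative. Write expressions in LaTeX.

Factor the denominator (3 \left(y - 2\right) \left(2 y + 3\right)) and decompose: f = \frac{16}{21 \left(2 y + 3\right)} - \frac{8}{21 \left(y - 2\right)}; each piece integrates to a log, atan, or power term.
Check: d/dy[- \frac{8 \log{\left(y - 2 \right)}}{21} + \frac{8 \log{\left(y + \frac{3}{2} \right)}}{21}] = - \frac{8}{6 y^{2} - 3 y - 18}, which equals f(y).

An antiderivative is F(y) = - \frac{8 \log{\left(y - 2 \right)}}{21} + \frac{8 \log{\left(y + \frac{3}{2} \right)}}{21}.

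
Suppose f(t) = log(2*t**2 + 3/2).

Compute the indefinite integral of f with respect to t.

A candidate is checked by its d/dt: the result must match f(t).
Check: d/dt[t*log(2*t**2 + 3/2) - 2*t + sqrt(3)*atan(2*sqrt(3)*t/3)] = log(2*t**2 + 3/2) = f(t).

F(t) = t*log(2*t**2 + 3/2) - 2*t + sqrt(3)*atan(2*sqrt(3)*t/3) + C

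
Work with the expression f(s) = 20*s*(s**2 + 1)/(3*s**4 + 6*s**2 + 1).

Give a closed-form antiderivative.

f matches the chain-rule pattern g'(h)*h' with inner function h(s) = s**4 + 2*s**2 + 1/3; substituting u = h(s) collapses the integral.
Check: d/ds[5*log(s**4 + 2*s**2 + 1/3)/3] = (20*s**3 + 20*s)/(3*s**4 + 6*s**2 + 1), which equals f(s).

An antiderivative is F(s) = 5*log(s**4 + 2*s**2 + 1/3)/3.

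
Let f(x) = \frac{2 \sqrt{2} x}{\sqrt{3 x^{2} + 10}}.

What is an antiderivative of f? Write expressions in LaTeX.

An antiderivative is F(x) = \frac{2 \sqrt{2} \sqrt{3 x^{2} + 10}}{3}.

f matches the chain-rule pattern g'(h)*h' with inner function h(x) = \frac{3 x^{2}}{2} + 5; substituting u = h(x) collapses the integral.
Check: d/dx[\frac{2 \sqrt{2} \sqrt{3 x^{2} + 10}}{3}] = \frac{2 \sqrt{2} x}{\sqrt{3 x^{2} + 10}} = f(x).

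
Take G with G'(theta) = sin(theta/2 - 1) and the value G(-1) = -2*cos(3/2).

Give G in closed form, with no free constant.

G(theta) = -2*cos(theta/2 - 1)

A candidate passes only if d/dtheta[G] lands on the given G'(theta) exactly.
A general antiderivative is -2*cos(theta/2 - 1) + C.
The condition gives C = -2*cos(3/2) - (-2*cos(3/2)) = 0.
So G(theta) = -2*cos(theta/2 - 1).
Check: d/dtheta[-2*cos(theta/2 - 1)] = sin(theta/2 - 1) = G'(theta).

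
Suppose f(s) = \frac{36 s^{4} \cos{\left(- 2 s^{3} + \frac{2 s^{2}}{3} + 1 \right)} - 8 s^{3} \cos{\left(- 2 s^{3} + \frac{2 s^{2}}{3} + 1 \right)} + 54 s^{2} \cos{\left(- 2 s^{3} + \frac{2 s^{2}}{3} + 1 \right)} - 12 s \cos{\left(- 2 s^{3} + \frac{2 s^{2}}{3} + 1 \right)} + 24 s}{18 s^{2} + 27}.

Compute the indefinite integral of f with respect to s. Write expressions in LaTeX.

Recover f(s) by differentiating a candidate F(s); any mismatch rules it out.
Check: d/ds[\frac{2 \log{\left(s^{2} + \frac{3}{2} \right)}}{3} - \frac{\sin{\left(- 2 s^{3} + \frac{2 s^{2}}{3} + 1 \right)}}{3}] = \frac{36 s^{4} \cos{\left(- 2 s^{3} + \frac{2 s^{2}}{3} + 1 \right)} - 8 s^{3} \cos{\left(- 2 s^{3} + \frac{2 s^{2}}{3} + 1 \right)} + 54 s^{2} \cos{\left(- 2 s^{3} + \frac{2 s^{2}}{3} + 1 \right)} - 12 s \cos{\left(- 2 s^{3} + \frac{2 s^{2}}{3} + 1 \right)} + 24 s}{18 s^{2} + 27} = f(s).

F(s) = \frac{2 \log{\left(s^{2} + \frac{3}{2} \right)}}{3} - \frac{\sin{\left(- 2 s^{3} + \frac{2 s^{2}}{3} + 1 \right)}}{3} + C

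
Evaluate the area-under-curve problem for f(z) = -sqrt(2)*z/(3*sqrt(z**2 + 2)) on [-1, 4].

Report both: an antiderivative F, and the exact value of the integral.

Antiderivative: F(z) = -sqrt(2*z**2 + 4)/3; value = -2 + sqrt(6)/3

The substitution u = 2*z**2 + 4 works: f is exactly (dF/du)*(du/dz) for that inner function.
F(z) = -sqrt(2*z**2 + 4)/3 is an antiderivative of f.
Check: d/dz[-sqrt(2*z**2 + 4)/3] = -sqrt(2)*z/(3*sqrt(z**2 + 2)) = f(z).
F(4) = -2; F(-1) = -sqrt(6)/3.
Integral = F(4) - F(-1) = -2 + sqrt(6)/3.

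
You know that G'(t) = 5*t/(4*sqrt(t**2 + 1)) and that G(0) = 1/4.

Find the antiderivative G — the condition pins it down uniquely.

G'(t) matches the chain-rule pattern g'(h)*h' with inner function h(t) = t**2 + 1; substituting u = h(t) collapses the integral.
A general antiderivative is 5*sqrt(t**2 + 1)/4 + C.
The condition gives C = 1/4 - (5/4) = -1.
So G(t) = 5*sqrt(t**2 + 1)/4 - 1.
Check: d/dt[5*sqrt(t**2 + 1)/4 - 1] = 5*t/(4*sqrt(t**2 + 1)) = G'(t).

G(t) = 5*sqrt(t**2 + 1)/4 - 1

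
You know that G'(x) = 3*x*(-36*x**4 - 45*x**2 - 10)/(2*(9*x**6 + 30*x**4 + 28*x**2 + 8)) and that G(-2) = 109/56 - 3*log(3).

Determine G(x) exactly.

G(x) = -3*log(x**2/2 + 1) + 2 - 1/(2*(2*x**2 + 4/3))

For G(x) to be correct, d/dx[G] must agree with the stated G'(x) identically.
A general antiderivative is -3*log(x**2/2 + 1) - 1/(2*(2*x**2 + 4/3)) + C.
The condition gives C = 109/56 - 3*log(3) - (-3*log(3) - 3/56) = 2.
So G(x) = -3*log(x**2/2 + 1) + 2 - 1/(2*(2*x**2 + 4/3)).
Check: d/dx[-3*log(x**2/2 + 1) + 2 - 1/(2*(2*x**2 + 4/3))] = (-108*x**5 - 135*x**3 - 30*x)/(18*x**6 + 60*x**4 + 56*x**2 + 16), which equals G'(x).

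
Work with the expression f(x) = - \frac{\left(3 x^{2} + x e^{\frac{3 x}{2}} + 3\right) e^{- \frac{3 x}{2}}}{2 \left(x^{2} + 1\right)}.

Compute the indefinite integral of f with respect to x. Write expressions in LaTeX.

A first test for any F(x): its x-derivative must equal f(x) identically.
Check: d/dx[- \frac{\left(e^{\frac{3 x}{2}} \log{\left(x^{2} + 1 \right)} - 4\right) e^{- \frac{3 x}{2}}}{4}] = \frac{- 3 x^{2} - x e^{\frac{3 x}{2}} - 3}{2 x^{2} e^{\frac{3 x}{2}} + 2 e^{\frac{3 x}{2}}}, which equals f(x).

F(x) = - \frac{\left(e^{\frac{3 x}{2}} \log{\left(x^{2} + 1 \right)} - 4\right) e^{- \frac{3 x}{2}}}{4} + C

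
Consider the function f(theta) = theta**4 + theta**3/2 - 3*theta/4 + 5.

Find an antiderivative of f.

An antiderivative is F(theta) = theta**5/5 + theta**4/8 - 3*theta**2/8 + 5*theta.

Integrate term by term and add the pieces.
Check: d/dtheta[theta**5/5 + theta**4/8 - 3*theta**2/8 + 5*theta] = theta**4 + theta**3/2 - 3*theta/4 + 5 = f(theta).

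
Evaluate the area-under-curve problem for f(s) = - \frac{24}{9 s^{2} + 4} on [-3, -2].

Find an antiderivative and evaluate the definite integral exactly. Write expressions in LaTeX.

A candidate is checked by its d/ds: the result must match f(s).
F(s) = - 4 \operatorname{atan}{\left(\frac{3 s}{2} \right)} is an antiderivative of f.
Check: d/ds[- 4 \operatorname{atan}{\left(\frac{3 s}{2} \right)}] = - \frac{24}{9 s^{2} + 4} = f(s).
F(-2) = 4 \operatorname{atan}{\left(3 \right)}; F(-3) = 4 \operatorname{atan}{\left(\frac{9}{2} \right)}.
Integral = F(-2) - F(-3) = - 4 \operatorname{atan}{\left(\frac{9}{2} \right)} + 4 \operatorname{atan}{\left(3 \right)}.

Antiderivative: F(s) = - 4 \operatorname{atan}{\left(\frac{3 s}{2} \right)}; value = - 4 \operatorname{atan}{\left(\frac{9}{2} \right)} + 4 \operatorname{atan}{\left(3 \right)}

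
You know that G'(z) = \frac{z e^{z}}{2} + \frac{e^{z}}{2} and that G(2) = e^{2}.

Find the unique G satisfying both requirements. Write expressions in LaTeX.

Recognize the product-rule pattern: G'(z) = u'v + uv' with u = \frac{z}{2}, v = e^{z}, so integration by parts undoes it.
A general antiderivative is \frac{z e^{z}}{2} + C.
The condition gives C = e^{2} - (e^{2}) = 0.
So G(z) = \frac{z e^{z}}{2}.
Check: d/dz[\frac{z e^{z}}{2}] = \frac{z e^{z}}{2} + \frac{e^{z}}{2} = G'(z).

G(z) = \frac{z e^{z}}{2}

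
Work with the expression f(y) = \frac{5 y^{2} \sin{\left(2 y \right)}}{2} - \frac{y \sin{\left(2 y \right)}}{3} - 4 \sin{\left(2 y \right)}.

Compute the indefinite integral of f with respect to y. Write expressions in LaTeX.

F(y) = - \frac{30 y^{2} \cos{\left(2 y \right)} - 30 y \sin{\left(2 y \right)} - 4 y \cos{\left(2 y \right)} + 2 \sin{\left(2 y \right)} - 63 \cos{\left(2 y \right)}}{24} + C

Integrate term by term and add the pieces.
Check: d/dy[- \frac{30 y^{2} \cos{\left(2 y \right)} - 30 y \sin{\left(2 y \right)} - 4 y \cos{\left(2 y \right)} + 2 \sin{\left(2 y \right)} - 63 \cos{\left(2 y \right)}}{24}] = \frac{5 y^{2} \sin{\left(2 y \right)}}{2} - \frac{y \sin{\left(2 y \right)}}{3} - 4 \sin{\left(2 y \right)} = f(y).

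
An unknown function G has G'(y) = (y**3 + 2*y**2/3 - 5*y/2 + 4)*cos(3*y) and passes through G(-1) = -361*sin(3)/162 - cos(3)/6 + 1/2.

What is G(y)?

G(y) = (54*y**3*sin(3*y) + 36*y**2*sin(3*y) + 54*y**2*cos(3*y) - 171*y*sin(3*y) + 24*y*cos(3*y) + 208*sin(3*y) - 57*cos(3*y) + 81)/162

A first test for any G(y): its y-derivative must equal the given G'(y).
A general antiderivative is y**3*sin(3*y)/3 + 2*y**2*sin(3*y)/9 + y**2*cos(3*y)/3 - 19*y*sin(3*y)/18 + 4*y*cos(3*y)/27 + 104*sin(3*y)/81 - 19*cos(3*y)/54 + C.
The condition gives C = -361*sin(3)/162 - cos(3)/6 + 1/2 - (-361*sin(3)/162 - cos(3)/6) = 1/2.
So G(y) = (54*y**3*sin(3*y) + 36*y**2*sin(3*y) + 54*y**2*cos(3*y) - 171*y*sin(3*y) + 24*y*cos(3*y) + 208*sin(3*y) - 57*cos(3*y) + 81)/162.
Check: d/dy[(54*y**3*sin(3*y) + 36*y**2*sin(3*y) + 54*y**2*cos(3*y) - 171*y*sin(3*y) + 24*y*cos(3*y) + 208*sin(3*y) - 57*cos(3*y) + 81)/162] = y**3*cos(3*y) + 2*y**2*cos(3*y)/3 - 5*y*cos(3*y)/2 + 4*cos(3*y), which equals G'(y).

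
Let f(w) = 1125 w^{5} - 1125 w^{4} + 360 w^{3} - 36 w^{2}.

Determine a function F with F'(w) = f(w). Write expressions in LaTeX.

The substitution u = - 5 w^{2} + 2 w works: f is exactly (dF/du)*(du/dw) for that inner function.
Check: d/dw[- \frac{3 w^{3} \left(2 - 5 w\right)^{3}}{2}] = 1125 w^{5} - 1125 w^{4} + 360 w^{3} - 36 w^{2} = f(w).

An antiderivative is F(w) = - \frac{3 w^{3} \left(2 - 5 w\right)^{3}}{2}.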